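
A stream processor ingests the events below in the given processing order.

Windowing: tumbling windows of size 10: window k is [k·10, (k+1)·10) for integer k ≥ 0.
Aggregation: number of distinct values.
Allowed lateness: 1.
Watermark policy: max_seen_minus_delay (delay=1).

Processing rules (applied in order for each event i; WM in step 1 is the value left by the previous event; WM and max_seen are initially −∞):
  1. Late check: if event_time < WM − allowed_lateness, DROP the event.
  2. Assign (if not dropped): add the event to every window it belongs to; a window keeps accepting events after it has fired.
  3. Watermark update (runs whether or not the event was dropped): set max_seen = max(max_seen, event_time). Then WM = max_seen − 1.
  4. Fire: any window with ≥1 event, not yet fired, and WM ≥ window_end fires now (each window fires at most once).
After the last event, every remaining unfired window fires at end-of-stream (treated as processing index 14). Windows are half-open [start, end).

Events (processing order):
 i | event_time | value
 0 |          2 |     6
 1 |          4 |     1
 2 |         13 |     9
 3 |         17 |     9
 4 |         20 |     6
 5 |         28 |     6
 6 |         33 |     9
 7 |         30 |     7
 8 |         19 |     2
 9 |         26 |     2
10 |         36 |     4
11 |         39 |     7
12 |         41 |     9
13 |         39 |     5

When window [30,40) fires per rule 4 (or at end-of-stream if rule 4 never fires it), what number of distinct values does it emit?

3

i=0 t=2 v=6: → [0,10); WM=1
i=1 t=4 v=1: → [0,10); WM=3
i=2 t=13 v=9: → [10,20); WM=12; [0,10) fires=2
i=3 t=17 v=9: → [10,20); WM=16
i=4 t=20 v=6: → [20,30); WM=19
i=5 t=28 v=6: → [20,30); WM=27; [10,20) fires=1
i=6 t=33 v=9: → [30,40); WM=32; [20,30) fires=1
i=7 t=30 v=7: DROP (t<32-1); WM=32
i=8 t=19 v=2: DROP (t<32-1); WM=32
i=9 t=26 v=2: DROP (t<32-1); WM=32
i=10 t=36 v=4: → [30,40); WM=35
i=11 t=39 v=7: → [30,40); WM=38
i=12 t=41 v=9: → [40,50); WM=40; [30,40) fires=3
i=13 t=39 v=5: → [30,40); WM=40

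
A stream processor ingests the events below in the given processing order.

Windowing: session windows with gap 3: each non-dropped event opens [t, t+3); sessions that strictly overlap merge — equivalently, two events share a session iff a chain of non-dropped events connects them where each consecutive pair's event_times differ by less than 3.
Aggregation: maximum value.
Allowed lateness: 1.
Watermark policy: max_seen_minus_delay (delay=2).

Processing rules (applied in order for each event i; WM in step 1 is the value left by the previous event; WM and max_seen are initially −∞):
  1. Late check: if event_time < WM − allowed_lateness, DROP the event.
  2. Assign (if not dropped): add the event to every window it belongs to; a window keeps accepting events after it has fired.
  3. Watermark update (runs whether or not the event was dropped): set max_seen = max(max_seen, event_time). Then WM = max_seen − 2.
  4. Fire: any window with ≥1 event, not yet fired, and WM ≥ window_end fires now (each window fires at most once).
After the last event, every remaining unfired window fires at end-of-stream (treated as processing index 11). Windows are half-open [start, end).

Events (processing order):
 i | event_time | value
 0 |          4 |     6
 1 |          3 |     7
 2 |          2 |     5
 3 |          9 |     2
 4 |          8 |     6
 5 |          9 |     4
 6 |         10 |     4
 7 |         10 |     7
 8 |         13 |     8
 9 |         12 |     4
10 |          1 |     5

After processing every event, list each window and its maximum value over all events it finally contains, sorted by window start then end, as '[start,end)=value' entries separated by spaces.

i=0 t=4 v=6: → [4,7); WM=2
i=1 t=3 v=7: → [3,7); WM=2
i=2 t=2 v=5: → [2,7); WM=2
i=3 t=9 v=2: → [9,12); WM=7
i=4 t=8 v=6: → [8,12); WM=7
i=5 t=9 v=4: → [8,12); WM=7
i=6 t=10 v=4: → [8,13); WM=8
i=7 t=10 v=7: → [8,13); WM=8
i=8 t=13 v=8: → [13,16); WM=11
i=9 t=12 v=4: → [8,16); WM=11
i=10 t=1 v=5: DROP (t<11-1); WM=11

[2,7)=7 [8,16)=8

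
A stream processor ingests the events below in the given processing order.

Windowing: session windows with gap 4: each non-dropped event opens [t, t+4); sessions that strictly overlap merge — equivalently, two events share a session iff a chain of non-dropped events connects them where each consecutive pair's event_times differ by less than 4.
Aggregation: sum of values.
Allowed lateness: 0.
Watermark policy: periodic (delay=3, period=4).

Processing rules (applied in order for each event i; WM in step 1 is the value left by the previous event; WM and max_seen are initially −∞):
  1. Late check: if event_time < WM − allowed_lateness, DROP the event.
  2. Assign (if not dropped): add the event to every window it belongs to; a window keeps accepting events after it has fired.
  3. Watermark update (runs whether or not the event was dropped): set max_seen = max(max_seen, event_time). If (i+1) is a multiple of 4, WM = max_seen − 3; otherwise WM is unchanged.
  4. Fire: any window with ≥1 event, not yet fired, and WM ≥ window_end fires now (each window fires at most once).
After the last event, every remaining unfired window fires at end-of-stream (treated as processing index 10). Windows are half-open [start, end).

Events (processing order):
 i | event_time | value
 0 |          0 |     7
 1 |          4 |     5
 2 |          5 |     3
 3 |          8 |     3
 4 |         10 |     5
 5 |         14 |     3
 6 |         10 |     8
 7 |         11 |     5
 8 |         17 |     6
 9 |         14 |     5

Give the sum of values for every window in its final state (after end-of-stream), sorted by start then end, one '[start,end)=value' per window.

i=0 t=0 v=7: → [0,4); WM=−∞
i=1 t=4 v=5: → [4,8); WM=−∞
i=2 t=5 v=3: → [4,9); WM=−∞
i=3 t=8 v=3: → [4,12); WM=5
i=4 t=10 v=5: → [4,14); WM=5
i=5 t=14 v=3: → [14,18); WM=5
i=6 t=10 v=8: → [4,14); WM=5
i=7 t=11 v=5: → [4,18); WM=11
i=8 t=17 v=6: → [4,21); WM=11
i=9 t=14 v=5: → [4,21); WM=11

[0,4)=7 [4,21)=43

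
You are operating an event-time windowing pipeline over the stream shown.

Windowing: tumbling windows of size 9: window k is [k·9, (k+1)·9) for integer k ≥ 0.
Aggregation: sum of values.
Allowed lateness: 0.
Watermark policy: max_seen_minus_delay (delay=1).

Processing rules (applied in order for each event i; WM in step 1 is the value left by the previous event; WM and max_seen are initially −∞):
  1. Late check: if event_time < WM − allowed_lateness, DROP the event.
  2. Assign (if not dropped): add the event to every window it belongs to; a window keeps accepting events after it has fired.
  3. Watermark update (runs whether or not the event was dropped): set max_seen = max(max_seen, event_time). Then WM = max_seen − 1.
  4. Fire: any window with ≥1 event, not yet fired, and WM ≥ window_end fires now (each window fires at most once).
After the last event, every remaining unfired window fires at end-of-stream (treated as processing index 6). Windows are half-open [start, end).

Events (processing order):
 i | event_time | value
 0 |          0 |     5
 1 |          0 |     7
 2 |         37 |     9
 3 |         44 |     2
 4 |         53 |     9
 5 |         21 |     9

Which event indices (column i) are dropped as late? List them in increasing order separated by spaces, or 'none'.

5

i=0 t=0 v=5: → [0,9); WM=-1
i=1 t=0 v=7: → [0,9); WM=-1
i=2 t=37 v=9: → [36,45); WM=36; [0,9) fires=12
i=3 t=44 v=2: → [36,45); WM=43
i=4 t=53 v=9: → [45,54); WM=52; [36,45) fires=11
i=5 t=21 v=9: DROP (t<52-0); WM=52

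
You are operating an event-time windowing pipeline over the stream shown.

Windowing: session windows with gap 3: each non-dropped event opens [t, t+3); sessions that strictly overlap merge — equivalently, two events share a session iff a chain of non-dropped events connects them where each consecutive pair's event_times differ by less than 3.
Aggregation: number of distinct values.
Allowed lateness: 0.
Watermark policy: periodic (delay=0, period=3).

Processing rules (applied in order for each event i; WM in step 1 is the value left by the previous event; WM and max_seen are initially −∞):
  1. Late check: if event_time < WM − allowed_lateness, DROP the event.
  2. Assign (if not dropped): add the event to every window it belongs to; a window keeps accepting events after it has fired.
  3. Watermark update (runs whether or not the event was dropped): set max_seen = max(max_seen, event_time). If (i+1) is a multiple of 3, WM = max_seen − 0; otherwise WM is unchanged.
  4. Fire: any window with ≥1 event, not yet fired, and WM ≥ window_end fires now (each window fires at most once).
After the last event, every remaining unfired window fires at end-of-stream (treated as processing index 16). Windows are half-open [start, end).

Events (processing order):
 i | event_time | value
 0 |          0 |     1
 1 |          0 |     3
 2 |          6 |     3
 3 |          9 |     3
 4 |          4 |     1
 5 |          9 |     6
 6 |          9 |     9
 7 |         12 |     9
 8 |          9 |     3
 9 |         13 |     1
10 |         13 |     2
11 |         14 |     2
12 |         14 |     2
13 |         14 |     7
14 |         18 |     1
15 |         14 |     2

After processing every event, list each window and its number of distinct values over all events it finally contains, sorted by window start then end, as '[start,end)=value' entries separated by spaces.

[0,3)=2 [6,9)=1 [9,12)=3 [12,17)=4 [18,21)=1

i=0 t=0 v=1: → [0,3); WM=−∞
i=1 t=0 v=3: → [0,3); WM=−∞
i=2 t=6 v=3: → [6,9); WM=6
i=3 t=9 v=3: → [9,12); WM=6
i=4 t=4 v=1: DROP (t<6-0); WM=6
i=5 t=9 v=6: → [9,12); WM=9
i=6 t=9 v=9: → [9,12); WM=9
i=7 t=12 v=9: → [12,15); WM=9
i=8 t=9 v=3: → [9,12); WM=12
i=9 t=13 v=1: → [12,16); WM=12
i=10 t=13 v=2: → [12,16); WM=12
i=11 t=14 v=2: → [12,17); WM=14
i=12 t=14 v=2: → [12,17); WM=14
i=13 t=14 v=7: → [12,17); WM=14
i=14 t=18 v=1: → [18,21); WM=18
i=15 t=14 v=2: DROP (t<18-0); WM=18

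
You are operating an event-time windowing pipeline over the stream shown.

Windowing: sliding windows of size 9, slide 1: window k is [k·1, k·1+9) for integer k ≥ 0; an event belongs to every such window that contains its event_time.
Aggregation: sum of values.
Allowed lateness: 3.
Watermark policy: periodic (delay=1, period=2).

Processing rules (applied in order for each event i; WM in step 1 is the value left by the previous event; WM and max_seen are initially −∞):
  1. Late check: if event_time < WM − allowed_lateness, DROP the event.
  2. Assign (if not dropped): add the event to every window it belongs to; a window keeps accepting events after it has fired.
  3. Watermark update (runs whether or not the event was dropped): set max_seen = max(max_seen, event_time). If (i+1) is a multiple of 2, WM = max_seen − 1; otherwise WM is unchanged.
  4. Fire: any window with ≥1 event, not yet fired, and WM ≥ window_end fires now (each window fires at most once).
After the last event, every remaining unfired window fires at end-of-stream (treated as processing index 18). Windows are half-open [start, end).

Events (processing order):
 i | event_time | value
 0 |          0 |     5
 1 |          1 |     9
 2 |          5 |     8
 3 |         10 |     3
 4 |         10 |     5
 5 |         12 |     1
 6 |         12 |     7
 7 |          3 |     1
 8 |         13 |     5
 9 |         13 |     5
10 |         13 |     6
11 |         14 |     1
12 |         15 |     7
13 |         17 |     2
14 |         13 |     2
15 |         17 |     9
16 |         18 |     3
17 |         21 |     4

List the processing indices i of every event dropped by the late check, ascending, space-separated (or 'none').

7

i=0 t=0 v=5: → [0,9); WM=−∞
i=1 t=1 v=9: → [1,10),[0,9); WM=0
i=2 t=5 v=8: → [5,14),[4,13),[3,12),[2,11),[1,10),[0,9); WM=0
i=3 t=10 v=3: → [10,19),[9,18),[8,17),[7,16),[6,15),[5,14),[4,13),[3,12),[2,11); WM=9; [0,9) fires=22
i=4 t=10 v=5: → [10,19),[9,18),[8,17),[7,16),[6,15),[5,14),[4,13),[3,12),[2,11); WM=9
i=5 t=12 v=1: → [12,21),[11,20),[10,19),[9,18),[8,17),[7,16),[6,15),[5,14),[4,13); WM=11; [1,10) fires=17 [2,11) fires=16
i=6 t=12 v=7: → [12,21),[11,20),[10,19),[9,18),[8,17),[7,16),[6,15),[5,14),[4,13); WM=11
i=7 t=3 v=1: DROP (t<11-3); WM=11
i=8 t=13 v=5: → [13,22),[12,21),[11,20),[10,19),[9,18),[8,17),[7,16),[6,15),[5,14); WM=11
i=9 t=13 v=5: → [13,22),[12,21),[11,20),[10,19),[9,18),[8,17),[7,16),[6,15),[5,14); WM=12; [3,12) fires=16
i=10 t=13 v=6: → [13,22),[12,21),[11,20),[10,19),[9,18),[8,17),[7,16),[6,15),[5,14); WM=12
i=11 t=14 v=1: → [14,23),[13,22),[12,21),[11,20),[10,19),[9,18),[8,17),[7,16),[6,15); WM=13; [4,13) fires=24
i=12 t=15 v=7: → [15,24),[14,23),[13,22),[12,21),[11,20),[10,19),[9,18),[8,17),[7,16); WM=13
i=13 t=17 v=2: → [17,26),[16,25),[15,24),[14,23),[13,22),[12,21),[11,20),[10,19),[9,18); WM=16; [5,14) fires=40 [6,15) fires=33 [7,16) fires=40
i=14 t=13 v=2: → [13,22),[12,21),[11,20),[10,19),[9,18),[8,17),[7,16),[6,15),[5,14); WM=16
i=15 t=17 v=9: → [17,26),[16,25),[15,24),[14,23),[13,22),[12,21),[11,20),[10,19),[9,18); WM=16
i=16 t=18 v=3: → [18,27),[17,26),[16,25),[15,24),[14,23),[13,22),[12,21),[11,20),[10,19); WM=16
i=17 t=21 v=4: → [21,30),[20,29),[19,28),[18,27),[17,26),[16,25),[15,24),[14,23),[13,22); WM=20; [8,17) fires=42 [9,18) fires=53 [10,19) fires=56 [11,20) fires=48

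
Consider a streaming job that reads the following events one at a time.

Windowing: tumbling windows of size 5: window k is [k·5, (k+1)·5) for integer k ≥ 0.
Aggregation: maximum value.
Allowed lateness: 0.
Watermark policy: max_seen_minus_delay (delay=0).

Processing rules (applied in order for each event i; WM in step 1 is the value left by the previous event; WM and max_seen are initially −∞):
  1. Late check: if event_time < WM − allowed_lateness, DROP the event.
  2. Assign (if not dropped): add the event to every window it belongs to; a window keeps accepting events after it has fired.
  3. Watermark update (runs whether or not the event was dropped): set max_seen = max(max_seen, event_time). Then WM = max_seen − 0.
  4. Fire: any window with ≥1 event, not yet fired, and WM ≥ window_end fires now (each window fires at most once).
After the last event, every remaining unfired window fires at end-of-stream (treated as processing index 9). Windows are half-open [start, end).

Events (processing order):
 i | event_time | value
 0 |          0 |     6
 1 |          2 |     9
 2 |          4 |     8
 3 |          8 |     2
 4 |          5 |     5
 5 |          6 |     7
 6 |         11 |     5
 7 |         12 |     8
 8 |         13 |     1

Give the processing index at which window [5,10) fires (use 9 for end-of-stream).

i=0 t=0 v=6: → [0,5); WM=0
i=1 t=2 v=9: → [0,5); WM=2
i=2 t=4 v=8: → [0,5); WM=4
i=3 t=8 v=2: → [5,10); WM=8; [0,5) fires=9
i=4 t=5 v=5: DROP (t<8-0); WM=8
i=5 t=6 v=7: DROP (t<8-0); WM=8
i=6 t=11 v=5: → [10,15); WM=11; [5,10) fires=2
i=7 t=12 v=8: → [10,15); WM=12
i=8 t=13 v=1: → [10,15); WM=13

6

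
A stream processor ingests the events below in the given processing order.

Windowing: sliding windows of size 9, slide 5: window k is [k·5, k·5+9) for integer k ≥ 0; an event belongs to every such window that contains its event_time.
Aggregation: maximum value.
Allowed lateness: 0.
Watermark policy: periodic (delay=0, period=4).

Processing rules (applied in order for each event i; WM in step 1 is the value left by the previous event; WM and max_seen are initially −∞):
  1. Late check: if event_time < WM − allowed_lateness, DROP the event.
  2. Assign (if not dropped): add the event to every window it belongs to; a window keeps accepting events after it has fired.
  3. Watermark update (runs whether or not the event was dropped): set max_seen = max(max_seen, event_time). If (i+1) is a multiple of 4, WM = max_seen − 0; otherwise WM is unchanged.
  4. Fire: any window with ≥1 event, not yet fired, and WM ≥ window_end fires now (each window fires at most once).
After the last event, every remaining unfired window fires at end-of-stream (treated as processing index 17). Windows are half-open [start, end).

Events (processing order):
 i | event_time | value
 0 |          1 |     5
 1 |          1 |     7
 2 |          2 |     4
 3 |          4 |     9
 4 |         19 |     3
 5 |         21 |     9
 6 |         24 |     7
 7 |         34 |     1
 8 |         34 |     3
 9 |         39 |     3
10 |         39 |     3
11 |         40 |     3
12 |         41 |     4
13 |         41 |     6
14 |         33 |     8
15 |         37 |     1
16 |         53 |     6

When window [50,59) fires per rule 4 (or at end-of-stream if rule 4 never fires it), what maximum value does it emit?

6

i=0 t=1 v=5: → [0,9); WM=−∞
i=1 t=1 v=7: → [0,9); WM=−∞
i=2 t=2 v=4: → [0,9); WM=−∞
i=3 t=4 v=9: → [0,9); WM=4
i=4 t=19 v=3: → [15,24); WM=4
i=5 t=21 v=9: → [20,29),[15,24); WM=4
i=6 t=24 v=7: → [20,29); WM=4
i=7 t=34 v=1: → [30,39); WM=34; [0,9) fires=9 [15,24) fires=9 [20,29) fires=9
i=8 t=34 v=3: → [30,39); WM=34
i=9 t=39 v=3: → [35,44); WM=34
i=10 t=39 v=3: → [35,44); WM=34
i=11 t=40 v=3: → [40,49),[35,44); WM=40; [30,39) fires=3
i=12 t=41 v=4: → [40,49),[35,44); WM=40
i=13 t=41 v=6: → [40,49),[35,44); WM=40
i=14 t=33 v=8: DROP (t<40-0); WM=40
i=15 t=37 v=1: DROP (t<40-0); WM=41
i=16 t=53 v=6: → [50,59),[45,54); WM=41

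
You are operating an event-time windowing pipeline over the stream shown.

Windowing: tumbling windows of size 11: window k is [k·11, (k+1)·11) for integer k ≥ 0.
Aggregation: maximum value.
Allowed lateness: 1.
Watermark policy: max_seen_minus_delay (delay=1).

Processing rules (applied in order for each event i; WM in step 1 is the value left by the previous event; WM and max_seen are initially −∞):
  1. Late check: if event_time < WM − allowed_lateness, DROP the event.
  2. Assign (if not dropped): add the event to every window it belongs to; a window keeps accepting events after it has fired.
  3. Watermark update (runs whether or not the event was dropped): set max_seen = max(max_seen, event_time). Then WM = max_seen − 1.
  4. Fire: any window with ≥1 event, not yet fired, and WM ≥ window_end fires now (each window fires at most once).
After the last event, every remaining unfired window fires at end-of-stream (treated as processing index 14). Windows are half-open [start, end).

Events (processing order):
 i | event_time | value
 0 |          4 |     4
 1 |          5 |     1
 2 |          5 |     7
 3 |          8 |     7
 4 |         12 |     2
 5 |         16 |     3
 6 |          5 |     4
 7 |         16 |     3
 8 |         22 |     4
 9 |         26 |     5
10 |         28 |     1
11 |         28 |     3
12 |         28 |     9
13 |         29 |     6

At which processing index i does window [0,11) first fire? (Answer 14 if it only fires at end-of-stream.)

i=0 t=4 v=4: → [0,11); WM=3
i=1 t=5 v=1: → [0,11); WM=4
i=2 t=5 v=7: → [0,11); WM=4
i=3 t=8 v=7: → [0,11); WM=7
i=4 t=12 v=2: → [11,22); WM=11; [0,11) fires=7
i=5 t=16 v=3: → [11,22); WM=15
i=6 t=5 v=4: DROP (t<15-1); WM=15
i=7 t=16 v=3: → [11,22); WM=15
i=8 t=22 v=4: → [22,33); WM=21
i=9 t=26 v=5: → [22,33); WM=25; [11,22) fires=3
i=10 t=28 v=1: → [22,33); WM=27
i=11 t=28 v=3: → [22,33); WM=27
i=12 t=28 v=9: → [22,33); WM=27
i=13 t=29 v=6: → [22,33); WM=28

4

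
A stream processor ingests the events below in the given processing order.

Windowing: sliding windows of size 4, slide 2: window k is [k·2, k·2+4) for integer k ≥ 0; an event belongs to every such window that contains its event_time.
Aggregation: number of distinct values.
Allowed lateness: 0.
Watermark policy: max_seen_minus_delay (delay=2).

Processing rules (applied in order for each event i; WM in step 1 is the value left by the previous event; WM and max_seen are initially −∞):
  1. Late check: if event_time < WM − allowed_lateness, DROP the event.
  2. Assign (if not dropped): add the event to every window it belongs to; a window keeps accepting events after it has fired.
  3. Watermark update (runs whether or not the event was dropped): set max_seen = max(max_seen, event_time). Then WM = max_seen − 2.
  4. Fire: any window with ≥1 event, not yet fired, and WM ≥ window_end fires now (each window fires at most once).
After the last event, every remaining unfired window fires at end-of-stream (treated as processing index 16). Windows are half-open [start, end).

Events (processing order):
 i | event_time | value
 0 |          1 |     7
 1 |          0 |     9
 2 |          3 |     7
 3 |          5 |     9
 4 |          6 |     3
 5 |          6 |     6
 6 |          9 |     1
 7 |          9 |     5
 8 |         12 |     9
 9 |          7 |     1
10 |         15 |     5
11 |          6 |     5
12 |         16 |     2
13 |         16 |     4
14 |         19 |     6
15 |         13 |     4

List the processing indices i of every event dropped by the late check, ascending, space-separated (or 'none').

i=0 t=1 v=7: → [0,4); WM=-1
i=1 t=0 v=9: → [0,4); WM=-1
i=2 t=3 v=7: → [2,6),[0,4); WM=1
i=3 t=5 v=9: → [4,8),[2,6); WM=3
i=4 t=6 v=3: → [6,10),[4,8); WM=4; [0,4) fires=2
i=5 t=6 v=6: → [6,10),[4,8); WM=4
i=6 t=9 v=1: → [8,12),[6,10); WM=7; [2,6) fires=2
i=7 t=9 v=5: → [8,12),[6,10); WM=7
i=8 t=12 v=9: → [12,16),[10,14); WM=10; [4,8) fires=3 [6,10) fires=4
i=9 t=7 v=1: DROP (t<10-0); WM=10
i=10 t=15 v=5: → [14,18),[12,16); WM=13; [8,12) fires=2
i=11 t=6 v=5: DROP (t<13-0); WM=13
i=12 t=16 v=2: → [16,20),[14,18); WM=14; [10,14) fires=1
i=13 t=16 v=4: → [16,20),[14,18); WM=14
i=14 t=19 v=6: → [18,22),[16,20); WM=17; [12,16) fires=2
i=15 t=13 v=4: DROP (t<17-0); WM=17

9 11 15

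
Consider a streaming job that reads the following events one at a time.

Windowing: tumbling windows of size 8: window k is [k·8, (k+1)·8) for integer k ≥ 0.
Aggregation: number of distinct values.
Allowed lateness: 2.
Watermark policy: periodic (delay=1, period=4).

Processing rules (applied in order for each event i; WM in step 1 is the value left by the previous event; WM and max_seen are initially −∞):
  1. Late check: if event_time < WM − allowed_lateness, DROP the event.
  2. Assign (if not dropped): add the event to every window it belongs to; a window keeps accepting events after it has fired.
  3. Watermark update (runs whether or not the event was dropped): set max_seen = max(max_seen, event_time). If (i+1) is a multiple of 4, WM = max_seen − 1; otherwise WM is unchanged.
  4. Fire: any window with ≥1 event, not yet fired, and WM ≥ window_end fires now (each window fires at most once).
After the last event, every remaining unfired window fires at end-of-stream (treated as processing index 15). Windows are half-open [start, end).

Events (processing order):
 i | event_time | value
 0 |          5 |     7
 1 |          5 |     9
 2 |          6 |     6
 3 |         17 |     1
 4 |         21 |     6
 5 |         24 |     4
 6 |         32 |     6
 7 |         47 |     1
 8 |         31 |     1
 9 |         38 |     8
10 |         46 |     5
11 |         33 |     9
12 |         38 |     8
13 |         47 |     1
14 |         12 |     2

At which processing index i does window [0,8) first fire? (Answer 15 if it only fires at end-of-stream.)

3

i=0 t=5 v=7: → [0,8); WM=−∞
i=1 t=5 v=9: → [0,8); WM=−∞
i=2 t=6 v=6: → [0,8); WM=−∞
i=3 t=17 v=1: → [16,24); WM=16; [0,8) fires=3
i=4 t=21 v=6: → [16,24); WM=16
i=5 t=24 v=4: → [24,32); WM=16
i=6 t=32 v=6: → [32,40); WM=16
i=7 t=47 v=1: → [40,48); WM=46; [16,24) fires=2 [24,32) fires=1 [32,40) fires=1
i=8 t=31 v=1: DROP (t<46-2); WM=46
i=9 t=38 v=8: DROP (t<46-2); WM=46
i=10 t=46 v=5: → [40,48); WM=46
i=11 t=33 v=9: DROP (t<46-2); WM=46
i=12 t=38 v=8: DROP (t<46-2); WM=46
i=13 t=47 v=1: → [40,48); WM=46
i=14 t=12 v=2: DROP (t<46-2); WM=46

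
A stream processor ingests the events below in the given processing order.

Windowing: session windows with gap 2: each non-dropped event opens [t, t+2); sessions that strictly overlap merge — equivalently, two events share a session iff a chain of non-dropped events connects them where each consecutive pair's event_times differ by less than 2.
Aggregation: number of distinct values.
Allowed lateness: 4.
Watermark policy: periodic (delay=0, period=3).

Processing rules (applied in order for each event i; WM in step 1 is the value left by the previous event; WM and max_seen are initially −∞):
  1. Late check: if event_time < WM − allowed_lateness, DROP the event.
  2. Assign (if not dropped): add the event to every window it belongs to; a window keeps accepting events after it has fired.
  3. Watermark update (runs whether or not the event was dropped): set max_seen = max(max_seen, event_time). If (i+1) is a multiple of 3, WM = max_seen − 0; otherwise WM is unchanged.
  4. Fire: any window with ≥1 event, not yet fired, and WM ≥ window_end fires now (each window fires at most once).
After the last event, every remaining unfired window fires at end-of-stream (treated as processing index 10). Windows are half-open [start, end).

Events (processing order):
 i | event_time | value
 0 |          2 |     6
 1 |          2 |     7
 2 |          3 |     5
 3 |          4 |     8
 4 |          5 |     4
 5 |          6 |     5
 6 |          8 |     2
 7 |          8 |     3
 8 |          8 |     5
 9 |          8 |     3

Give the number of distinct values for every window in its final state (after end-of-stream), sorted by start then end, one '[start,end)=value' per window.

i=0 t=2 v=6: → [2,4); WM=−∞
i=1 t=2 v=7: → [2,4); WM=−∞
i=2 t=3 v=5: → [2,5); WM=3
i=3 t=4 v=8: → [2,6); WM=3
i=4 t=5 v=4: → [2,7); WM=3
i=5 t=6 v=5: → [2,8); WM=6
i=6 t=8 v=2: → [8,10); WM=6
i=7 t=8 v=3: → [8,10); WM=6
i=8 t=8 v=5: → [8,10); WM=8
i=9 t=8 v=3: → [8,10); WM=8

[2,8)=5 [8,10)=3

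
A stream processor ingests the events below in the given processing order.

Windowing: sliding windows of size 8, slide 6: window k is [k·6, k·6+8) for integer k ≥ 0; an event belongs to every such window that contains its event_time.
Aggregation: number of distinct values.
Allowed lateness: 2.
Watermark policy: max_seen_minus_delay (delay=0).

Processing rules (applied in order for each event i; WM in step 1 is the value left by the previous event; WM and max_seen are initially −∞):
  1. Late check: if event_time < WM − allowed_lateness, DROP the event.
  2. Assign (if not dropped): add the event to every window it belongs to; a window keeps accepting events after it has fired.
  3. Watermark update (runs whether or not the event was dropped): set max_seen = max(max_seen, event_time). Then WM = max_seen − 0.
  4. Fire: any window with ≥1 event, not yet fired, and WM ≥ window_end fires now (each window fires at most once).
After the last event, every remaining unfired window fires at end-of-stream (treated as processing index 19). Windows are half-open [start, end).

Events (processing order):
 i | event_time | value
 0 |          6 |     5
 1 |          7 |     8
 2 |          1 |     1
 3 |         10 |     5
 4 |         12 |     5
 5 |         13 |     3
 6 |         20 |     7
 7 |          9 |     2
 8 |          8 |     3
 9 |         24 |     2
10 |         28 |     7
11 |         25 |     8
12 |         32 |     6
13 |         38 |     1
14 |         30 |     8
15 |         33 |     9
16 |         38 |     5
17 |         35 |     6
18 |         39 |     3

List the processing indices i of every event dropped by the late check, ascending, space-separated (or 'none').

i=0 t=6 v=5: → [6,14),[0,8); WM=6
i=1 t=7 v=8: → [6,14),[0,8); WM=7
i=2 t=1 v=1: DROP (t<7-2); WM=7
i=3 t=10 v=5: → [6,14); WM=10; [0,8) fires=2
i=4 t=12 v=5: → [12,20),[6,14); WM=12
i=5 t=13 v=3: → [12,20),[6,14); WM=13
i=6 t=20 v=7: → [18,26); WM=20; [6,14) fires=3 [12,20) fires=2
i=7 t=9 v=2: DROP (t<20-2); WM=20
i=8 t=8 v=3: DROP (t<20-2); WM=20
i=9 t=24 v=2: → [24,32),[18,26); WM=24
i=10 t=28 v=7: → [24,32); WM=28; [18,26) fires=2
i=11 t=25 v=8: DROP (t<28-2); WM=28
i=12 t=32 v=6: → [30,38); WM=32; [24,32) fires=2
i=13 t=38 v=1: → [36,44); WM=38; [30,38) fires=1
i=14 t=30 v=8: DROP (t<38-2); WM=38
i=15 t=33 v=9: DROP (t<38-2); WM=38
i=16 t=38 v=5: → [36,44); WM=38
i=17 t=35 v=6: DROP (t<38-2); WM=38
i=18 t=39 v=3: → [36,44); WM=39

2 7 8 11 14 15 17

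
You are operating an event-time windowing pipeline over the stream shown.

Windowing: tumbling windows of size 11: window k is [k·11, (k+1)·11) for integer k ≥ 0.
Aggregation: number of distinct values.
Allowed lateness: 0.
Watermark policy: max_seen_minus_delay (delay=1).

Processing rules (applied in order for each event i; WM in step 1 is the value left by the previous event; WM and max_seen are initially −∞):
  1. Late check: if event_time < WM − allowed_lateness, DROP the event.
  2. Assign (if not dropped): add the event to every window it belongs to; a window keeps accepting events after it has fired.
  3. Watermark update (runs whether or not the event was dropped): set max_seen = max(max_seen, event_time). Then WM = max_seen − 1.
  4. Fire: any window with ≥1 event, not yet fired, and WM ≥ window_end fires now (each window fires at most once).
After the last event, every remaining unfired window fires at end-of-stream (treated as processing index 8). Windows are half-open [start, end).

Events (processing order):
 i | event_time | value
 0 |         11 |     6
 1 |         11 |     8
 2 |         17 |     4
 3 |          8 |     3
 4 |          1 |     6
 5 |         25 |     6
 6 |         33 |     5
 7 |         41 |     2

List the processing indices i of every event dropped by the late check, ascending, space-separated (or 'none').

i=0 t=11 v=6: → [11,22); WM=10
i=1 t=11 v=8: → [11,22); WM=10
i=2 t=17 v=4: → [11,22); WM=16
i=3 t=8 v=3: DROP (t<16-0); WM=16
i=4 t=1 v=6: DROP (t<16-0); WM=16
i=5 t=25 v=6: → [22,33); WM=24; [11,22) fires=3
i=6 t=33 v=5: → [33,44); WM=32
i=7 t=41 v=2: → [33,44); WM=40; [22,33) fires=1

3 4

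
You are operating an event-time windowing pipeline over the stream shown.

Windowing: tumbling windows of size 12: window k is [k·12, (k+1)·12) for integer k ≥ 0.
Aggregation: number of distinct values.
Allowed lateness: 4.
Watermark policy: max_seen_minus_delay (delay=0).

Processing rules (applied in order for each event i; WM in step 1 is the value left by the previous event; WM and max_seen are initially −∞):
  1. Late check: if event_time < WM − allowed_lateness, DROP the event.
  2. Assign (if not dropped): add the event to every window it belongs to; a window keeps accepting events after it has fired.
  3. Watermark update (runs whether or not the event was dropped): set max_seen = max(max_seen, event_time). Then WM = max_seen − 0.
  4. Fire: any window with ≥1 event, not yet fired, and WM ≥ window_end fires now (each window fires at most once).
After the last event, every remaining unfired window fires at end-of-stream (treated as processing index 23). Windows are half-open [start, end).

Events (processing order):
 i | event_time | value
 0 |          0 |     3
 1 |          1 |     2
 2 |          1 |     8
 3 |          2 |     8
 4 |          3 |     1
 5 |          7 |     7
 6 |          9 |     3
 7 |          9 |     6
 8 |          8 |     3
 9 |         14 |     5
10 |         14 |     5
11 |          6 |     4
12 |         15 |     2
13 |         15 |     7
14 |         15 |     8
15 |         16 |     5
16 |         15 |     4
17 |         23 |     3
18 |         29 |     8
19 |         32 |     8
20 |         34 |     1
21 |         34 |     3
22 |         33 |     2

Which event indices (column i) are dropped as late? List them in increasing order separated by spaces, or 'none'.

11

i=0 t=0 v=3: → [0,12); WM=0
i=1 t=1 v=2: → [0,12); WM=1
i=2 t=1 v=8: → [0,12); WM=1
i=3 t=2 v=8: → [0,12); WM=2
i=4 t=3 v=1: → [0,12); WM=3
i=5 t=7 v=7: → [0,12); WM=7
i=6 t=9 v=3: → [0,12); WM=9
i=7 t=9 v=6: → [0,12); WM=9
i=8 t=8 v=3: → [0,12); WM=9
i=9 t=14 v=5: → [12,24); WM=14; [0,12) fires=6
i=10 t=14 v=5: → [12,24); WM=14
i=11 t=6 v=4: DROP (t<14-4); WM=14
i=12 t=15 v=2: → [12,24); WM=15
i=13 t=15 v=7: → [12,24); WM=15
i=14 t=15 v=8: → [12,24); WM=15
i=15 t=16 v=5: → [12,24); WM=16
i=16 t=15 v=4: → [12,24); WM=16
i=17 t=23 v=3: → [12,24); WM=23
i=18 t=29 v=8: → [24,36); WM=29; [12,24) fires=6
i=19 t=32 v=8: → [24,36); WM=32
i=20 t=34 v=1: → [24,36); WM=34
i=21 t=34 v=3: → [24,36); WM=34
i=22 t=33 v=2: → [24,36); WM=34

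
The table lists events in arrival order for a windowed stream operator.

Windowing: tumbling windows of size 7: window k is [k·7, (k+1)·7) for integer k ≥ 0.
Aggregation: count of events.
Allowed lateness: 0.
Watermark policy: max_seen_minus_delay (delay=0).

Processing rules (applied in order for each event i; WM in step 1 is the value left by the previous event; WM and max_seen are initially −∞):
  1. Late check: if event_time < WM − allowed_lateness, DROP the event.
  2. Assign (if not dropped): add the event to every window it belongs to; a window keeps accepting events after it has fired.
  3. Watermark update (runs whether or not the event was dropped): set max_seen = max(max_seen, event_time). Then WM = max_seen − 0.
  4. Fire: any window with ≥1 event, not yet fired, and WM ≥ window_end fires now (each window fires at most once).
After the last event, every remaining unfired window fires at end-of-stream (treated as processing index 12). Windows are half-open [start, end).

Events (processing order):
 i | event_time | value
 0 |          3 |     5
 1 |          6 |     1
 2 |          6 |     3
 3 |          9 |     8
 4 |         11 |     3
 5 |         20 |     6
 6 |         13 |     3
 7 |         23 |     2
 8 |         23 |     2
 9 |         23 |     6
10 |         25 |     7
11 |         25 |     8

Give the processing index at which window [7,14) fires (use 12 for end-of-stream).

5

i=0 t=3 v=5: → [0,7); WM=3
i=1 t=6 v=1: → [0,7); WM=6
i=2 t=6 v=3: → [0,7); WM=6
i=3 t=9 v=8: → [7,14); WM=9; [0,7) fires=3
i=4 t=11 v=3: → [7,14); WM=11
i=5 t=20 v=6: → [14,21); WM=20; [7,14) fires=2
i=6 t=13 v=3: DROP (t<20-0); WM=20
i=7 t=23 v=2: → [21,28); WM=23; [14,21) fires=1
i=8 t=23 v=2: → [21,28); WM=23
i=9 t=23 v=6: → [21,28); WM=23
i=10 t=25 v=7: → [21,28); WM=25
i=11 t=25 v=8: → [21,28); WM=25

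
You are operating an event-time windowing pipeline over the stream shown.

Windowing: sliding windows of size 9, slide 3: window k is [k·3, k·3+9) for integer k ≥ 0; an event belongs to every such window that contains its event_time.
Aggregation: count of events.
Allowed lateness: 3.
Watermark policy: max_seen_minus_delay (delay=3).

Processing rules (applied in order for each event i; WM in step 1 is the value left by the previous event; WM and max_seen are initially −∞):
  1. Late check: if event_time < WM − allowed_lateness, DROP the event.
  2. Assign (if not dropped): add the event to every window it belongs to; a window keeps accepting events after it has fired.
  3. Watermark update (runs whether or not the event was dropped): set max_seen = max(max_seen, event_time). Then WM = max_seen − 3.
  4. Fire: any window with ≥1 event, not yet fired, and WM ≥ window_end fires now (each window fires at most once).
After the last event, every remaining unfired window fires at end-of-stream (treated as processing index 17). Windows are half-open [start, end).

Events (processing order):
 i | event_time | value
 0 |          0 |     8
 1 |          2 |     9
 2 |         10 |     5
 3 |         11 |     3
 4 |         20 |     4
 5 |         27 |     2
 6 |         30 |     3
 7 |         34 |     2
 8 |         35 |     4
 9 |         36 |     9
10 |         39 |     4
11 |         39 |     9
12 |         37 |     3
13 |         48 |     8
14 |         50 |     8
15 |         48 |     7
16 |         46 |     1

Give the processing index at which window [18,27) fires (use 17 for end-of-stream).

6

i=0 t=0 v=8: → [0,9); WM=-3
i=1 t=2 v=9: → [0,9); WM=-1
i=2 t=10 v=5: → [9,18),[6,15),[3,12); WM=7
i=3 t=11 v=3: → [9,18),[6,15),[3,12); WM=8
i=4 t=20 v=4: → [18,27),[15,24),[12,21); WM=17; [0,9) fires=2 [3,12) fires=2 [6,15) fires=2
i=5 t=27 v=2: → [27,36),[24,33),[21,30); WM=24; [9,18) fires=2 [12,21) fires=1 [15,24) fires=1
i=6 t=30 v=3: → [30,39),[27,36),[24,33); WM=27; [18,27) fires=1
i=7 t=34 v=2: → [33,42),[30,39),[27,36); WM=31; [21,30) fires=1
i=8 t=35 v=4: → [33,42),[30,39),[27,36); WM=32
i=9 t=36 v=9: → [36,45),[33,42),[30,39); WM=33; [24,33) fires=2
i=10 t=39 v=4: → [39,48),[36,45),[33,42); WM=36; [27,36) fires=4
i=11 t=39 v=9: → [39,48),[36,45),[33,42); WM=36
i=12 t=37 v=3: → [36,45),[33,42),[30,39); WM=36
i=13 t=48 v=8: → [48,57),[45,54),[42,51); WM=45; [30,39) fires=5 [33,42) fires=6 [36,45) fires=4
i=14 t=50 v=8: → [48,57),[45,54),[42,51); WM=47
i=15 t=48 v=7: → [48,57),[45,54),[42,51); WM=47
i=16 t=46 v=1: → [45,54),[42,51),[39,48); WM=47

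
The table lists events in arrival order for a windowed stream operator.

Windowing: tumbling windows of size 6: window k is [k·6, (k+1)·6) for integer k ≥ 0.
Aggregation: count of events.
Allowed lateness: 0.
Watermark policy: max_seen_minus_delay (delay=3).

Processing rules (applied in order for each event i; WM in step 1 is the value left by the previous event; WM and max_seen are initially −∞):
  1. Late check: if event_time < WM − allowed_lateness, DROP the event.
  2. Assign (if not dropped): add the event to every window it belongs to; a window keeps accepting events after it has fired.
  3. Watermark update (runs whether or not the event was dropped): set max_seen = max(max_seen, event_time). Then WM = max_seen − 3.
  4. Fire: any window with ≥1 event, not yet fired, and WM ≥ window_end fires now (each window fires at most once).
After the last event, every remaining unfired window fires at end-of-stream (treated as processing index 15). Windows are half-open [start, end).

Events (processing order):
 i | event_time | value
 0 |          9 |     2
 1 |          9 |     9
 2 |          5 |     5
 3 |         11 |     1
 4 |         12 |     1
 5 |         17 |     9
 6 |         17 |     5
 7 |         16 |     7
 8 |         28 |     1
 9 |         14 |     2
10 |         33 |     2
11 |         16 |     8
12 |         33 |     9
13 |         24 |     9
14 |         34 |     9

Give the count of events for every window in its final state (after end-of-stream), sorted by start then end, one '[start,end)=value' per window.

i=0 t=9 v=2: → [6,12); WM=6
i=1 t=9 v=9: → [6,12); WM=6
i=2 t=5 v=5: DROP (t<6-0); WM=6
i=3 t=11 v=1: → [6,12); WM=8
i=4 t=12 v=1: → [12,18); WM=9
i=5 t=17 v=9: → [12,18); WM=14; [6,12) fires=3
i=6 t=17 v=5: → [12,18); WM=14
i=7 t=16 v=7: → [12,18); WM=14
i=8 t=28 v=1: → [24,30); WM=25; [12,18) fires=4
i=9 t=14 v=2: DROP (t<25-0); WM=25
i=10 t=33 v=2: → [30,36); WM=30; [24,30) fires=1
i=11 t=16 v=8: DROP (t<30-0); WM=30
i=12 t=33 v=9: → [30,36); WM=30
i=13 t=24 v=9: DROP (t<30-0); WM=30
i=14 t=34 v=9: → [30,36); WM=31

[6,12)=3 [12,18)=4 [24,30)=1 [30,36)=3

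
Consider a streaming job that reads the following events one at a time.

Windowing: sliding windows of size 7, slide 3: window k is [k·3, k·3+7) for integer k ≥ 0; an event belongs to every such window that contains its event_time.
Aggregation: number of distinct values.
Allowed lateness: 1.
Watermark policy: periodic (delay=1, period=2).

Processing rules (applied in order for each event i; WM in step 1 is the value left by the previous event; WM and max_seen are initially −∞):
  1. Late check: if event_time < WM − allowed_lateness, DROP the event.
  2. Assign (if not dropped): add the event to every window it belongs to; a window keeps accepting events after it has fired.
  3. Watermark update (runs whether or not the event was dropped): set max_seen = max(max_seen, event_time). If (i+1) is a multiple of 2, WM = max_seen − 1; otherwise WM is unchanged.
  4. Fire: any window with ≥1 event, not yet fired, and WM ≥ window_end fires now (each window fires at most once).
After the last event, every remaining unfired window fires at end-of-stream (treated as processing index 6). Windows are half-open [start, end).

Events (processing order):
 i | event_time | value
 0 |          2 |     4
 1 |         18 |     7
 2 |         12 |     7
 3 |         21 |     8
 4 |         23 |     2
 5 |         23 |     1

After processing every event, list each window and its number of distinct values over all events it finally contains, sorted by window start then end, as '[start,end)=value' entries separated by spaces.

i=0 t=2 v=4: → [0,7); WM=−∞
i=1 t=18 v=7: → [18,25),[15,22),[12,19); WM=17; [0,7) fires=1
i=2 t=12 v=7: DROP (t<17-1); WM=17
i=3 t=21 v=8: → [21,28),[18,25),[15,22); WM=20; [12,19) fires=1
i=4 t=23 v=2: → [21,28),[18,25); WM=20
i=5 t=23 v=1: → [21,28),[18,25); WM=22; [15,22) fires=2

[0,7)=1 [12,19)=1 [15,22)=2 [18,25)=4 [21,28)=3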